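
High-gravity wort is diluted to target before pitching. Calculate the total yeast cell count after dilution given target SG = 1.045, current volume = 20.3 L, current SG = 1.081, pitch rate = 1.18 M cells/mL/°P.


V_w = V·((SG_c−1)/(SG_t−1)−1);  °P = 259 − 259/SG_t;  cells = rate·(V+V_w)·°P
V_w = 20.3·((1.081−1)/(1.045−1)−1) = 16.2400
V_final = 20.3 + 16.2400 = 36.5400
°P = 259 − 259/1.045 = 11.1531
cells = 1.18·36.5400·11.1531

480.8909 billion cells


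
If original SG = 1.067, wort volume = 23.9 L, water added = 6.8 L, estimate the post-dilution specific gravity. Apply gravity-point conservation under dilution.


SG_new = 1 + (SG_old − 1)·V_old/(V_old + V_water)
pts = (1.067 − 1)·1000·23.9/(23.9 + 6.8) = 52.1596
SG_new = 1 + 52.1596/1000

1.0522


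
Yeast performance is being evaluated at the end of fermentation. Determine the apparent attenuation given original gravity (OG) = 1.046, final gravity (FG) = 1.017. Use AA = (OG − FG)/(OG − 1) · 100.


AA = (1.046 − 1.017)/(1.046 − 1) · 100

63.0435 %


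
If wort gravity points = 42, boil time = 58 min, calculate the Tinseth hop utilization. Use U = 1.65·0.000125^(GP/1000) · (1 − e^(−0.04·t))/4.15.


bigness = 1.65·0.000125^(42/1000) = 1.1312
boil_factor = (1 − e^(−0.04·58))/4.15 = 0.2173
U = 1.1312 · 0.2173

0.2458


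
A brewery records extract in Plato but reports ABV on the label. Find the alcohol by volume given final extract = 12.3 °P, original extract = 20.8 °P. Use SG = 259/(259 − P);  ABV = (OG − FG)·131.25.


OG = 259/(259 − 20.8) = 1.0873
FG = 259/(259 − 12.3) = 1.0499
ABV = (1.0873 − 1.0499)·131.25

4.9171 % ABV


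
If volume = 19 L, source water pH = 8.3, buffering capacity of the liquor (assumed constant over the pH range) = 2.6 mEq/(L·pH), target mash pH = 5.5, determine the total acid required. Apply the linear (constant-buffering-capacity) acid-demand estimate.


acid = buffering capacity · (pH_source − pH_target) · V
acid = 2.6 · (8.3 − 5.5) · 19

138.3200 mEq


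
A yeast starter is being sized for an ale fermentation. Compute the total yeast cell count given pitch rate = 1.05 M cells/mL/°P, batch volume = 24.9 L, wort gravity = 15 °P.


cells (billions) = rate · V_L · °P
cells = 1.05 · 24.9 · 15

392.1750 billion cells


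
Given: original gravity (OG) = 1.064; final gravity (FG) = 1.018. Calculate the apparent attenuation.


AA = (OG − FG)/(OG − 1) · 100
AA = (1.064 − 1.018)/(1.064 − 1) · 100

71.8750 %


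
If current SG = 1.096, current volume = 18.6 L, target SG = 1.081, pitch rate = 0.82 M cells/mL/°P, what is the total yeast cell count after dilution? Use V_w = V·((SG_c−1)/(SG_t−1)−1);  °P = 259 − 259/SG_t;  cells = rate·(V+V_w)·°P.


V_w = 18.6·((1.096−1)/(1.081−1)−1) = 3.4444
V_final = 18.6 + 3.4444 = 22.0444
°P = 259 − 259/1.081 = 19.4070
cells = 0.82·22.0444·19.4070

350.8101 billion cells


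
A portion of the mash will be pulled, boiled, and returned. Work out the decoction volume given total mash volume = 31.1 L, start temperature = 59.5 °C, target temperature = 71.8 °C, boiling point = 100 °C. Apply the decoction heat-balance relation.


V_dec = V_total·(T_target − T_start)/(T_boil − T_start)
V_dec = 31.1·(71.8 − 59.5)/(100 − 59.5)

9.4452 L


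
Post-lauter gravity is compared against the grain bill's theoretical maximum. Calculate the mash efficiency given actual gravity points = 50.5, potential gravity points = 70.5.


efficiency = actual / potential × 100
efficiency = 50.5 / 70.5 × 100

71.6312 %


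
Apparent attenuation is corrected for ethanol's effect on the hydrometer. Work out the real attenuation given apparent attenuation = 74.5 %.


RA = AA · 0.8192
RA = 74.5 · 0.8192

61.0304 %


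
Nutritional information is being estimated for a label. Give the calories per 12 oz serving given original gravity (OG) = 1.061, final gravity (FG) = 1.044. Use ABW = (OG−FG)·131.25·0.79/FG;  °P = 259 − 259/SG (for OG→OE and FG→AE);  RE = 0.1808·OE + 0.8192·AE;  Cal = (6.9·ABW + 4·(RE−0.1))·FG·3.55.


ABW = (1.061 − 1.044)·131.25·0.79/1.044 = 1.6884
OE = 259 − 259/1.061 = 14.8907 °P
AE = 259 − 259/1.044 = 10.9157 °P
RE = 0.1808·14.8907 + 0.8192·10.9157 = 11.6344 °P
Cal = (6.9·1.6884 + 4·(11.6344−0.1))·1.044·3.55

214.1719 kcal


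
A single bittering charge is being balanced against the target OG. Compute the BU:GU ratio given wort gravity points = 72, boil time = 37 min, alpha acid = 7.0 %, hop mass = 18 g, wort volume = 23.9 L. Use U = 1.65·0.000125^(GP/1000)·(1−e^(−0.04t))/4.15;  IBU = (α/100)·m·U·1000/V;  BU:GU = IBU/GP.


U = 1.65·0.000125^(72/1000)·(1−e^(−0.04·37))/4.15 = 0.1608
IBU = (7.0/100)·18·0.1608·1000/23.9 = 8.4763
BU:GU = 8.4763/72

0.1177


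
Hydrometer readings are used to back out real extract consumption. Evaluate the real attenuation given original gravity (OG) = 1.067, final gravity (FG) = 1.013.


AA = (OG−FG)/(OG−1)·100;  RA = AA·0.8192
AA = (1.067 − 1.013)/(1.067 − 1)·100 = 80.5970
RA = 80.5970·0.8192

66.0251 %


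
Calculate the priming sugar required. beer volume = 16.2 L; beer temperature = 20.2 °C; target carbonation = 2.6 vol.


residual = 14.695·(0.01821 + 0.09011·e^(−0.04·T));  sugar = (target − residual)·4.0·V
residual = 14.695·(0.01821 + 0.09011·e^(−0.04·20.2)) = 0.8578
sugar = (2.6 − 0.8578)·4.0·16.2

112.8919 g


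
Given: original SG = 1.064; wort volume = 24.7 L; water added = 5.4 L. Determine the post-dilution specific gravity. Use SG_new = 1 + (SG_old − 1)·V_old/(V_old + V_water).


pts = (1.064 − 1)·1000·24.7/(24.7 + 5.4) = 52.5183
SG_new = 1 + 52.5183/1000

1.0525


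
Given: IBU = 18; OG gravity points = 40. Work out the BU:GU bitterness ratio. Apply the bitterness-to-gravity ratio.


BU:GU = IBU / OG_points
BU:GU = 18 / 40

0.4500


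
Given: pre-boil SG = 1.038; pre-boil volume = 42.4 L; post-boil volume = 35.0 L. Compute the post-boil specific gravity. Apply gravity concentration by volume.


SG_post = 1 + (SG_pre − 1)·V_pre/V_post
pts_pre = (1.038 − 1)·1000 = 38.0000
pts_post = 38.0000·42.4/35.0 = 46.0343
SG_post = 1 + 46.0343/1000

1.0460


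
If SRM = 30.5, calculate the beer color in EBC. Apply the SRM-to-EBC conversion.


EBC = SRM · 1.97
EBC = 30.5 · 1.97

60.0850 EBC


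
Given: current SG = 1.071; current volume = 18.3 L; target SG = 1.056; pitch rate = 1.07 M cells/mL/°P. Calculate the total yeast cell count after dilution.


V_w = V·((SG_c−1)/(SG_t−1)−1);  °P = 259 − 259/SG_t;  cells = rate·(V+V_w)·°P
V_w = 18.3·((1.071−1)/(1.056−1)−1) = 4.9018
V_final = 18.3 + 4.9018 = 23.2018
°P = 259 − 259/1.056 = 13.7348
cells = 1.07·23.2018·13.7348

340.9801 billion cells


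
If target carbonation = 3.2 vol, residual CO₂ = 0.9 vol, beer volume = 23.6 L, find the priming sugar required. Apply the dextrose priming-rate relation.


sugar = (target − residual)·4.0·V
sugar = (3.2 − 0.9)·4.0·23.6

217.1200 g


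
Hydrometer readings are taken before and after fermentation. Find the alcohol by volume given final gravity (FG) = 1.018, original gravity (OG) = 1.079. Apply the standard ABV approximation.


ABV = (OG − FG) · 131.25
ABV = (1.079 − 1.018) · 131.25

8.0062 % ABV


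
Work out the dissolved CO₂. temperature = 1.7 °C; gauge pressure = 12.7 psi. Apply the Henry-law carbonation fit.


vols = (P + 14.695)·(0.01821 + 0.09011·e^(−0.04·T))
vols = (12.7 + 14.695)·(0.01821 + 0.09011·e^(−0.04·1.7))

2.8051 volumes


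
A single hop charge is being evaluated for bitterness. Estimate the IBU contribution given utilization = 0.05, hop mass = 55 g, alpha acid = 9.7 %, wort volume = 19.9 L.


IBU = (α/100)·mass·U·1000 / V
IBU = (9.7/100)·55·0.05·1000 / 19.9

13.4045 IBU


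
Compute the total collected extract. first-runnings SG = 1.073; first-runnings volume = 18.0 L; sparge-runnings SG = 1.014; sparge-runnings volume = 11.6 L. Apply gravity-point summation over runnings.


total = Σ (SG_i − 1)·1000·V_i
first = (1.073 − 1)·1000·18.0 = 1314.0000
sparge = (1.014 − 1)·1000·11.6 = 162.4000
total = 1314.0000 + 162.4000

1476.4000 gravity·L


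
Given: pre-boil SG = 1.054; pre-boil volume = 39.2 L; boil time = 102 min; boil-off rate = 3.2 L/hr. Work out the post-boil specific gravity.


V_post = V_pre − rate·(t/60);  SG_post = 1 + (SG_pre−1)·V_pre/V_post
V_post = 39.2 − 3.2·(102/60) = 33.7600
SG_post = 1 + (1.054 − 1)·39.2/33.7600

1.0627


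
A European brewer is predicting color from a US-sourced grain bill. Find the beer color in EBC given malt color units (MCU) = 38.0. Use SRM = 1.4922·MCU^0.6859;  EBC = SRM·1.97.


SRM = 1.4922·38.0^0.6859 = 18.0884
EBC = 18.0884·1.97

35.6342 EBC


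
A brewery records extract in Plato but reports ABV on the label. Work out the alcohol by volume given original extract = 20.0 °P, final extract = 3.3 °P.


SG = 259/(259 − P);  ABV = (OG − FG)·131.25
OG = 259/(259 − 20.0) = 1.0837
FG = 259/(259 − 3.3) = 1.0129
ABV = (1.0837 − 1.0129)·131.25

9.2894 % ABV


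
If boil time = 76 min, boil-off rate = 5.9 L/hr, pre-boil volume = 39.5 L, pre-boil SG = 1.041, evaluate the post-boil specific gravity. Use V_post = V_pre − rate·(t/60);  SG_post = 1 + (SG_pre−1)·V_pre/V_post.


V_post = 39.5 − 5.9·(76/60) = 32.0267
SG_post = 1 + (1.041 − 1)·39.5/32.0267

1.0506


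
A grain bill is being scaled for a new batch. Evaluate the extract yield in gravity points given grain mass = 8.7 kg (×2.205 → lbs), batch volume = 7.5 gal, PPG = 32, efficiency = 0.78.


points = lbs × PPG × eff / vol
lbs = 8.7 × 2.205 = 19.1835
points = 19.1835 × 32 × 0.78 / 7.5

63.8427 points


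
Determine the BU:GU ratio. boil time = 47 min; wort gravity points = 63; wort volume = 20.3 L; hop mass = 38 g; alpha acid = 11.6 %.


U = 1.65·0.000125^(GP/1000)·(1−e^(−0.04t))/4.15;  IBU = (α/100)·m·U·1000/V;  BU:GU = IBU/GP
U = 1.65·0.000125^(63/1000)·(1−e^(−0.04·47))/4.15 = 0.1913
IBU = (11.6/100)·38·0.1913·1000/20.3 = 41.5318
BU:GU = 41.5318/63

0.6592


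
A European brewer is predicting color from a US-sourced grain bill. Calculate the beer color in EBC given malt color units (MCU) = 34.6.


SRM = 1.4922·MCU^0.6859;  EBC = SRM·1.97
SRM = 1.4922·34.6^0.6859 = 16.9621
EBC = 16.9621·1.97

33.4153 EBC


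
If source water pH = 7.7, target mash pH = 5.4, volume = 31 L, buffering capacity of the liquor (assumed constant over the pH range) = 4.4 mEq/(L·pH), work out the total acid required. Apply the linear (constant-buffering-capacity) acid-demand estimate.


acid = buffering capacity · (pH_source − pH_target) · V
acid = 4.4 · (7.7 − 5.4) · 31

313.7200 mEq


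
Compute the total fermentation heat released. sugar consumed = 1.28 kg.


Q = m_sugar · 590 kJ/kg
Q = 1.28 · 590

755.2000 kJ


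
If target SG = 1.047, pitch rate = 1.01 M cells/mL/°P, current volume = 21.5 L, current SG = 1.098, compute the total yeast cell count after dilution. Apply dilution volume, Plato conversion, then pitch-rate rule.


V_w = V·((SG_c−1)/(SG_t−1)−1);  °P = 259 − 259/SG_t;  cells = rate·(V+V_w)·°P
V_w = 21.5·((1.098−1)/(1.047−1)−1) = 23.3298
V_final = 21.5 + 23.3298 = 44.8298
°P = 259 − 259/1.047 = 11.6266
cells = 1.01·44.8298·11.6266

526.4280 billion cells


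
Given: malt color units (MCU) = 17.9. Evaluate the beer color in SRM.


SRM = 1.4922 · MCU^0.6859
SRM = 1.4922 · 17.9^0.6859

10.7934 SRM


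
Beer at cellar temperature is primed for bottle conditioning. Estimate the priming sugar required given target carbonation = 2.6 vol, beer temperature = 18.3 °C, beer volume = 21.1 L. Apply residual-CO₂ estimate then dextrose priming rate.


residual = 14.695·(0.01821 + 0.09011·e^(−0.04·T));  sugar = (target − residual)·4.0·V
residual = 14.695·(0.01821 + 0.09011·e^(−0.04·18.3)) = 0.9044
sugar = (2.6 − 0.9044)·4.0·21.1

143.1045 g


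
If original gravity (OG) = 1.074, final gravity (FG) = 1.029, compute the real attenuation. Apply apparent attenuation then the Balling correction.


AA = (OG−FG)/(OG−1)·100;  RA = AA·0.8192
AA = (1.074 − 1.029)/(1.074 − 1)·100 = 60.8108
RA = 60.8108·0.8192

49.8162 %


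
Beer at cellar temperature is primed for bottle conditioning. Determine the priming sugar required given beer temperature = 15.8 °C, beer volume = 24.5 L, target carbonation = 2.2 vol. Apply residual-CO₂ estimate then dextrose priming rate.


residual = 14.695·(0.01821 + 0.09011·e^(−0.04·T));  sugar = (target − residual)·4.0·V
residual = 14.695·(0.01821 + 0.09011·e^(−0.04·15.8)) = 0.9714
sugar = (2.2 − 0.9714)·4.0·24.5

120.4001 g


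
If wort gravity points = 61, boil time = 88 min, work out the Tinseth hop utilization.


U = 1.65·0.000125^(GP/1000) · (1 − e^(−0.04·t))/4.15
bigness = 1.65·0.000125^(61/1000) = 0.9537
boil_factor = (1 − e^(−0.04·88))/4.15 = 0.2338
U = 0.9537 · 0.2338

0.2230


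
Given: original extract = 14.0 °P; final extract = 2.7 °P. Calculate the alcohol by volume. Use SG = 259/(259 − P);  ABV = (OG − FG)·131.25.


OG = 259/(259 − 14.0) = 1.0571
FG = 259/(259 − 2.7) = 1.0105
ABV = (1.0571 − 1.0105)·131.25

6.1173 % ABV


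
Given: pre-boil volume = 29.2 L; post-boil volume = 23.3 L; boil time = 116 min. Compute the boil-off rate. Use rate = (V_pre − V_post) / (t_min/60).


rate = (29.2 − 23.3) / (116/60)

3.0517 L/hr


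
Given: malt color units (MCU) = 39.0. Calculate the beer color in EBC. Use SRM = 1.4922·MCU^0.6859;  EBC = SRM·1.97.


SRM = 1.4922·39.0^0.6859 = 18.4136
EBC = 18.4136·1.97

36.2748 EBC


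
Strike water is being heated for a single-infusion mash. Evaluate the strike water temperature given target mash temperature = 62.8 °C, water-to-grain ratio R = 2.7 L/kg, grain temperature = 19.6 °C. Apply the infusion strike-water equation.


T_strike = (0.41/R)·(T_mash − T_grain) + T_mash
T_strike = (0.41/2.7)·(62.8 − 19.6) + 62.8

69.3600 °C


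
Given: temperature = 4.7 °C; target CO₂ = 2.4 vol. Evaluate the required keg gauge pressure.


psi = vols/(0.01821 + 0.09011·e^(−0.04·T)) − 14.695
psi = 2.4/(0.01821 + 0.09011·e^(−0.04·4.7)) − 14.695

11.1458 psi


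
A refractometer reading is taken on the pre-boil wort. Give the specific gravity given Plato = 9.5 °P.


SG = 259/(259 − P)
SG = 259/(259 − 9.5)

1.0381


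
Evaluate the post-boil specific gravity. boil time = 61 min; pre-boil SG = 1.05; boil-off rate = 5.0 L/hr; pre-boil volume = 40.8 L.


V_post = V_pre − rate·(t/60);  SG_post = 1 + (SG_pre−1)·V_pre/V_post
V_post = 40.8 − 5.0·(61/60) = 35.7167
SG_post = 1 + (1.05 − 1)·40.8/35.7167

1.0571


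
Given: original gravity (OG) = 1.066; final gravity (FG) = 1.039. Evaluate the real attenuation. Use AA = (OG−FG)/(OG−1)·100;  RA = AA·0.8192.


AA = (1.066 − 1.039)/(1.066 − 1)·100 = 40.9091
RA = 40.9091·0.8192

33.5127 %


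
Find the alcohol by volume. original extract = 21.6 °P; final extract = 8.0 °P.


SG = 259/(259 − P);  ABV = (OG − FG)·131.25
OG = 259/(259 − 21.6) = 1.0910
FG = 259/(259 − 8.0) = 1.0319
ABV = (1.0910 − 1.0319)·131.25

7.7586 % ABV


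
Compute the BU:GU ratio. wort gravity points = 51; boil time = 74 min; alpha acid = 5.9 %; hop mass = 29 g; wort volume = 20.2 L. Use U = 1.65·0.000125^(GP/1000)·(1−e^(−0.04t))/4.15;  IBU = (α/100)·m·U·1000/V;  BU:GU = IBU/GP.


U = 1.65·0.000125^(51/1000)·(1−e^(−0.04·74))/4.15 = 0.2384
IBU = (5.9/100)·29·0.2384·1000/20.2 = 20.1915
BU:GU = 20.1915/51

0.3959


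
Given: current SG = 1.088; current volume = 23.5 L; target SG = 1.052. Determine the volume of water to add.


V_water = V·((SG_curr − 1)/(SG_target − 1) − 1)
V_water = 23.5·((1.088 − 1)/(1.052 − 1) − 1)

16.2692 L


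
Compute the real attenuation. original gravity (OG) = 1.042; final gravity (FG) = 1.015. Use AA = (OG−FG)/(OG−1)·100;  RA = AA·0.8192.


AA = (1.042 − 1.015)/(1.042 − 1)·100 = 64.2857
RA = 64.2857·0.8192

52.6629 %


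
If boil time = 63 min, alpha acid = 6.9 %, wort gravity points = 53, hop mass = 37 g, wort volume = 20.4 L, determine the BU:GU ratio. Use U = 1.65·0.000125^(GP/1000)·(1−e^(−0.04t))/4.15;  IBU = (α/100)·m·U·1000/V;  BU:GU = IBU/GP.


U = 1.65·0.000125^(53/1000)·(1−e^(−0.04·63))/4.15 = 0.2271
IBU = (6.9/100)·37·0.2271·1000/20.4 = 28.4160
BU:GU = 28.4160/53

0.5362


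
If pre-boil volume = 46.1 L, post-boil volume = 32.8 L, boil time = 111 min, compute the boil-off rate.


rate = (V_pre − V_post) / (t_min/60)
rate = (46.1 − 32.8) / (111/60)

7.1892 L/hr


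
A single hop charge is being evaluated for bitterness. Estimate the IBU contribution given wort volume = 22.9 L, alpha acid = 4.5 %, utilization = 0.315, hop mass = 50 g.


IBU = (α/100)·mass·U·1000 / V
IBU = (4.5/100)·50·0.315·1000 / 22.9

30.9498 IBU


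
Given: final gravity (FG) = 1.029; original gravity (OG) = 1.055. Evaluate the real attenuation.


AA = (OG−FG)/(OG−1)·100;  RA = AA·0.8192
AA = (1.055 − 1.029)/(1.055 − 1)·100 = 47.2727
RA = 47.2727·0.8192

38.7258 %


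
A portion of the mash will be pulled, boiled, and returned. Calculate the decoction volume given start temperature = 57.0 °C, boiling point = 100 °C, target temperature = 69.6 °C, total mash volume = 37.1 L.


V_dec = V_total·(T_target − T_start)/(T_boil − T_start)
V_dec = 37.1·(69.6 − 57.0)/(100 − 57.0)

10.8712 L


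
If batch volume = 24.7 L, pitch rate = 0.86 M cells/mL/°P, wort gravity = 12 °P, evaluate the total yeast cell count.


cells (billions) = rate · V_L · °P
cells = 0.86 · 24.7 · 12

254.9040 billion cells


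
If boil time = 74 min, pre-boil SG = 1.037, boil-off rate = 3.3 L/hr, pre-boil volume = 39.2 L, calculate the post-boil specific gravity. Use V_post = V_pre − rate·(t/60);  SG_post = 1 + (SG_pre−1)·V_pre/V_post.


V_post = 39.2 − 3.3·(74/60) = 35.1300
SG_post = 1 + (1.037 − 1)·39.2/35.1300

1.0413


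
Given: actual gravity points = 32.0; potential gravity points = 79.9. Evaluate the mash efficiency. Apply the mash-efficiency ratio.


efficiency = actual / potential × 100
efficiency = 32.0 / 79.9 × 100

40.0501 %


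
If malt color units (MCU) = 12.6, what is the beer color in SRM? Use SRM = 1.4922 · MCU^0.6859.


SRM = 1.4922 · 12.6^0.6859

8.4834 SRM


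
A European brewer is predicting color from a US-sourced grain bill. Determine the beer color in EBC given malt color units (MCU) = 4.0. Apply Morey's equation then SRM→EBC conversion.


SRM = 1.4922·MCU^0.6859;  EBC = SRM·1.97
SRM = 1.4922·4.0^0.6859 = 3.8617
EBC = 3.8617·1.97

7.6076 EBC


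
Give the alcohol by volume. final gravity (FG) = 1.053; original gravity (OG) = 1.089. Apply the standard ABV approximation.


ABV = (OG − FG) · 131.25
ABV = (1.089 − 1.053) · 131.25

4.7250 % ABV


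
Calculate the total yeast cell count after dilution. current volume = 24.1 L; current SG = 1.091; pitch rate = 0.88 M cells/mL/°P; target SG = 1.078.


V_w = V·((SG_c−1)/(SG_t−1)−1);  °P = 259 − 259/SG_t;  cells = rate·(V+V_w)·°P
V_w = 24.1·((1.091−1)/(1.078−1)−1) = 4.0167
V_final = 24.1 + 4.0167 = 28.1167
°P = 259 − 259/1.078 = 18.7403
cells = 0.88·28.1167·18.7403

463.6840 billion cells


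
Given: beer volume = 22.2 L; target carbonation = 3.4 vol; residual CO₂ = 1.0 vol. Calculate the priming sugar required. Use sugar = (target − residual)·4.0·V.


sugar = (3.4 − 1.0)·4.0·22.2

213.1200 g


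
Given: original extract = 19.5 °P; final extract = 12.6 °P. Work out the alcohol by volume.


SG = 259/(259 − P);  ABV = (OG − FG)·131.25
OG = 259/(259 − 19.5) = 1.0814
FG = 259/(259 − 12.6) = 1.0511
ABV = (1.0814 − 1.0511)·131.25

3.9747 % ABV


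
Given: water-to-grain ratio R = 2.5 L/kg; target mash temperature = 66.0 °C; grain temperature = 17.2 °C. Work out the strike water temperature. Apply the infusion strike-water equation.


T_strike = (0.41/R)·(T_mash − T_grain) + T_mash
T_strike = (0.41/2.5)·(66.0 − 17.2) + 66.0

74.0032 °C


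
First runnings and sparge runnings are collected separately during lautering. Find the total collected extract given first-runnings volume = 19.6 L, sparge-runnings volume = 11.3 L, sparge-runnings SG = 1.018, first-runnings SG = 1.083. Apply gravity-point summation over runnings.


total = Σ (SG_i − 1)·1000·V_i
first = (1.083 − 1)·1000·19.6 = 1626.8000
sparge = (1.018 − 1)·1000·11.3 = 203.4000
total = 1626.8000 + 203.4000

1830.2000 gravity·L


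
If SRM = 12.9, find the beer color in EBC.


EBC = SRM · 1.97
EBC = 12.9 · 1.97

25.4130 EBC


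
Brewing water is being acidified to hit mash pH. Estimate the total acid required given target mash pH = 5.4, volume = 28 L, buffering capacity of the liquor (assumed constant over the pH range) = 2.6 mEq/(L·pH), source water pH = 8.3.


acid = buffering capacity · (pH_source − pH_target) · V
acid = 2.6 · (8.3 − 5.4) · 28

211.1200 mEq


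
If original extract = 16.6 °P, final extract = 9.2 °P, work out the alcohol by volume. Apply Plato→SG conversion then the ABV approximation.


SG = 259/(259 − P);  ABV = (OG − FG)·131.25
OG = 259/(259 − 16.6) = 1.0685
FG = 259/(259 − 9.2) = 1.0368
ABV = (1.0685 − 1.0368)·131.25

4.1544 % ABV


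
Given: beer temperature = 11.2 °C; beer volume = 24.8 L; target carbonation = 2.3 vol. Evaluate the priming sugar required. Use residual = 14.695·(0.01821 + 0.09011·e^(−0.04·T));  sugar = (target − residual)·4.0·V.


residual = 14.695·(0.01821 + 0.09011·e^(−0.04·11.2)) = 1.1136
sugar = (2.3 − 1.1136)·4.0·24.8

117.6897 g


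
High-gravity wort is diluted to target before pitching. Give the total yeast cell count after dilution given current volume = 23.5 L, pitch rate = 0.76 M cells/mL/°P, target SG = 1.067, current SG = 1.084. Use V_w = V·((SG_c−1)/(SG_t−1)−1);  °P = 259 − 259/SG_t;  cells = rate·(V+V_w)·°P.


V_w = 23.5·((1.084−1)/(1.067−1)−1) = 5.9627
V_final = 23.5 + 5.9627 = 29.4627
°P = 259 − 259/1.067 = 16.2634
cells = 0.76·29.4627·16.2634

364.1632 billion cells


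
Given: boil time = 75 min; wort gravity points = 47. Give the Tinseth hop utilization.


U = 1.65·0.000125^(GP/1000) · (1 − e^(−0.04·t))/4.15
bigness = 1.65·0.000125^(47/1000) = 1.0815
boil_factor = (1 − e^(−0.04·75))/4.15 = 0.2290
U = 1.0815 · 0.2290

0.2476


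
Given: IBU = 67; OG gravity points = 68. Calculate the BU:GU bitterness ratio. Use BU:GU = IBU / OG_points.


BU:GU = 67 / 68

0.9853


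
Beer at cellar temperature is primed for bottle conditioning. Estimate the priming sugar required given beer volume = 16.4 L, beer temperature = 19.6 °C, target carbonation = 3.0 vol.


residual = 14.695·(0.01821 + 0.09011·e^(−0.04·T));  sugar = (target − residual)·4.0·V
residual = 14.695·(0.01821 + 0.09011·e^(−0.04·19.6)) = 0.8722
sugar = (3.0 − 0.8722)·4.0·16.4

139.5851 g


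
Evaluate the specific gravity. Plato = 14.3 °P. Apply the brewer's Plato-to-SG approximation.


SG = 259/(259 − P)
SG = 259/(259 − 14.3)

1.0584


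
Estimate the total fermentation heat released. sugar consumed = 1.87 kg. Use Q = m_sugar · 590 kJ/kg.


Q = 1.87 · 590

1103.3000 kJ


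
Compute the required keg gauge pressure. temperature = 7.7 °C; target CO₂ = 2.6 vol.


psi = vols/(0.01821 + 0.09011·e^(−0.04·T)) − 14.695
psi = 2.6/(0.01821 + 0.09011·e^(−0.04·7.7)) − 14.695

16.0986 psi


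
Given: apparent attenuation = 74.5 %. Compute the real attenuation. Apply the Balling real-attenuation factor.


RA = AA · 0.8192
RA = 74.5 · 0.8192

61.0304 %


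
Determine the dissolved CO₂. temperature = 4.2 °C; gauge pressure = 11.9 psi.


vols = (P + 14.695)·(0.01821 + 0.09011·e^(−0.04·T))
vols = (11.9 + 14.695)·(0.01821 + 0.09011·e^(−0.04·4.2))

2.5102 volumes


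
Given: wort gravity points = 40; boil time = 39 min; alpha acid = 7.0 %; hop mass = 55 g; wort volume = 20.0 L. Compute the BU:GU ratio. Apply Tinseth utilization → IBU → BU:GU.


U = 1.65·0.000125^(GP/1000)·(1−e^(−0.04t))/4.15;  IBU = (α/100)·m·U·1000/V;  BU:GU = IBU/GP
U = 1.65·0.000125^(40/1000)·(1−e^(−0.04·39))/4.15 = 0.2192
IBU = (7.0/100)·55·0.2192·1000/20.0 = 42.1983
BU:GU = 42.1983/40

1.0550


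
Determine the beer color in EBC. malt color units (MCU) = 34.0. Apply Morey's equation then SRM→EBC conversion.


SRM = 1.4922·MCU^0.6859;  EBC = SRM·1.97
SRM = 1.4922·34.0^0.6859 = 16.7598
EBC = 16.7598·1.97

33.0168 EBC


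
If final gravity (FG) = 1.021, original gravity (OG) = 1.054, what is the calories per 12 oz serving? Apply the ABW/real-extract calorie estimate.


ABW = (OG−FG)·131.25·0.79/FG;  °P = 259 − 259/SG (for OG→OE and FG→AE);  RE = 0.1808·OE + 0.8192·AE;  Cal = (6.9·ABW + 4·(RE−0.1))·FG·3.55
ABW = (1.054 − 1.021)·131.25·0.79/1.021 = 3.3513
OE = 259 − 259/1.054 = 13.2694 °P
AE = 259 − 259/1.021 = 5.3271 °P
RE = 0.1808·13.2694 + 0.8192·5.3271 = 6.7631 °P
Cal = (6.9·3.3513 + 4·(6.7631−0.1))·1.021·3.55

180.4172 kcal


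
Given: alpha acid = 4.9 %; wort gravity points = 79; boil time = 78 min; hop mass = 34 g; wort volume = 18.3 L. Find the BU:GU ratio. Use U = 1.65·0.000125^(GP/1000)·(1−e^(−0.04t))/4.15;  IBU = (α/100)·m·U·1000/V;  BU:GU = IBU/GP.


U = 1.65·0.000125^(79/1000)·(1−e^(−0.04·78))/4.15 = 0.1868
IBU = (4.9/100)·34·0.1868·1000/18.3 = 17.0099
BU:GU = 17.0099/79

0.2153


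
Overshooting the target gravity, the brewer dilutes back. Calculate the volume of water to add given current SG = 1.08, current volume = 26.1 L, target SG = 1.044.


V_water = V·((SG_curr − 1)/(SG_target − 1) − 1)
V_water = 26.1·((1.08 − 1)/(1.044 − 1) − 1)

21.3545 L


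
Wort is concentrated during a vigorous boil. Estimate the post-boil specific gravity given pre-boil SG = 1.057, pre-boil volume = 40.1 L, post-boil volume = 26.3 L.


SG_post = 1 + (SG_pre − 1)·V_pre/V_post
pts_pre = (1.057 − 1)·1000 = 57.0000
pts_post = 57.0000·40.1/26.3 = 86.9087
SG_post = 1 + 86.9087/1000

1.0869


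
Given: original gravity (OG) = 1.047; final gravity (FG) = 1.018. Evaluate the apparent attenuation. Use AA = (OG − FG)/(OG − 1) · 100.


AA = (1.047 − 1.018)/(1.047 − 1) · 100

61.7021 %


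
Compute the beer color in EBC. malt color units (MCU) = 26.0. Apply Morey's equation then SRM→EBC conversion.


SRM = 1.4922·MCU^0.6859;  EBC = SRM·1.97
SRM = 1.4922·26.0^0.6859 = 13.9430
EBC = 13.9430·1.97

27.4678 EBC


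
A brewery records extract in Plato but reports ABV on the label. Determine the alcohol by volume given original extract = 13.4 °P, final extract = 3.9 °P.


SG = 259/(259 − P);  ABV = (OG − FG)·131.25
OG = 259/(259 − 13.4) = 1.0546
FG = 259/(259 − 3.9) = 1.0153
ABV = (1.0546 − 1.0153)·131.25

5.1545 % ABV


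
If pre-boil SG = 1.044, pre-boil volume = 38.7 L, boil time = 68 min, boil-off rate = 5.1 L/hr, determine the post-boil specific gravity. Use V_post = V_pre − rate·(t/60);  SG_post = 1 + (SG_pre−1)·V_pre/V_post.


V_post = 38.7 − 5.1·(68/60) = 32.9200
SG_post = 1 + (1.044 − 1)·38.7/32.9200

1.0517


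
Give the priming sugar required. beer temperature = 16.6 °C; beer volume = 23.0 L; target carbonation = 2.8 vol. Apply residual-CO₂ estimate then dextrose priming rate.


residual = 14.695·(0.01821 + 0.09011·e^(−0.04·T));  sugar = (target − residual)·4.0·V
residual = 14.695·(0.01821 + 0.09011·e^(−0.04·16.6)) = 0.9493
sugar = (2.8 − 0.9493)·4.0·23.0

170.2680 g


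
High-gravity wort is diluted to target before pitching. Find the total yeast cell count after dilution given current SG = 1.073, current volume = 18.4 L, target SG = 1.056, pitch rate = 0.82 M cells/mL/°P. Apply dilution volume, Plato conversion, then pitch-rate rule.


V_w = V·((SG_c−1)/(SG_t−1)−1);  °P = 259 − 259/SG_t;  cells = rate·(V+V_w)·°P
V_w = 18.4·((1.073−1)/(1.056−1)−1) = 5.5857
V_final = 18.4 + 5.5857 = 23.9857
°P = 259 − 259/1.056 = 13.7348
cells = 0.82·23.9857·13.7348

270.1409 billion cells


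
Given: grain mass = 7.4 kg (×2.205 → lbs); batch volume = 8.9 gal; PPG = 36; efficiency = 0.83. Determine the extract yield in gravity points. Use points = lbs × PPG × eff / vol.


lbs = 7.4 × 2.205 = 16.3170
points = 16.3170 × 36 × 0.83 / 8.9

54.7811 points


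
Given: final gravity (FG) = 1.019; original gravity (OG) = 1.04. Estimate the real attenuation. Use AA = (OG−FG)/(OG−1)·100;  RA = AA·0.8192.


AA = (1.04 − 1.019)/(1.04 − 1)·100 = 52.5000
RA = 52.5000·0.8192

43.0080 %


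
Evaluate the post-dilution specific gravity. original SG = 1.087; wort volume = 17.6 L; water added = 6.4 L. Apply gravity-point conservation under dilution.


SG_new = 1 + (SG_old − 1)·V_old/(V_old + V_water)
pts = (1.087 − 1)·1000·17.6/(17.6 + 6.4) = 63.8000
SG_new = 1 + 63.8000/1000

1.0638


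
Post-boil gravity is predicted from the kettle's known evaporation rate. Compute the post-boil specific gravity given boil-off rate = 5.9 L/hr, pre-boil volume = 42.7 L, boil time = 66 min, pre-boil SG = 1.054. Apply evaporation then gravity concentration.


V_post = V_pre − rate·(t/60);  SG_post = 1 + (SG_pre−1)·V_pre/V_post
V_post = 42.7 − 5.9·(66/60) = 36.2100
SG_post = 1 + (1.054 − 1)·42.7/36.2100

1.0637


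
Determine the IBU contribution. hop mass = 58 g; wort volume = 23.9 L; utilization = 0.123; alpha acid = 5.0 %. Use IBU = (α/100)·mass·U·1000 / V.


IBU = (5.0/100)·58·0.123·1000 / 23.9

14.9247 IBU


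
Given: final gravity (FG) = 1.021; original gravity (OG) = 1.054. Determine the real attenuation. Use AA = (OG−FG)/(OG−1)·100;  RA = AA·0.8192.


AA = (1.054 − 1.021)/(1.054 − 1)·100 = 61.1111
RA = 61.1111·0.8192

50.0622 %


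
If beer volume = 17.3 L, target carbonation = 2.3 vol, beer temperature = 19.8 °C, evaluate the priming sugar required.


residual = 14.695·(0.01821 + 0.09011·e^(−0.04·T));  sugar = (target − residual)·4.0·V
residual = 14.695·(0.01821 + 0.09011·e^(−0.04·19.8)) = 0.8674
sugar = (2.3 − 0.8674)·4.0·17.3

99.1386 g


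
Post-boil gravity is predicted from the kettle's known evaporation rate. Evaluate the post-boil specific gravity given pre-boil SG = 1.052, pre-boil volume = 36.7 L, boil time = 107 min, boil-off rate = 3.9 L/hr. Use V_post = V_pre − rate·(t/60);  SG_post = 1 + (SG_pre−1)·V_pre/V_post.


V_post = 36.7 − 3.9·(107/60) = 29.7450
SG_post = 1 + (1.052 − 1)·36.7/29.7450

1.0642


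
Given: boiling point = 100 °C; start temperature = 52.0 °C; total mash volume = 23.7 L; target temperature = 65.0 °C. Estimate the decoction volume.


V_dec = V_total·(T_target − T_start)/(T_boil − T_start)
V_dec = 23.7·(65.0 − 52.0)/(100 − 52.0)

6.4187 L


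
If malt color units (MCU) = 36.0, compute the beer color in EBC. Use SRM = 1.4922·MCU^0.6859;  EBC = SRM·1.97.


SRM = 1.4922·36.0^0.6859 = 17.4299
EBC = 17.4299·1.97

34.3369 EBC


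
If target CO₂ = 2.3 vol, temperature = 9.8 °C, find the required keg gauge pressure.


psi = vols/(0.01821 + 0.09011·e^(−0.04·T)) − 14.695
psi = 2.3/(0.01821 + 0.09011·e^(−0.04·9.8)) − 14.695

14.3830 psi


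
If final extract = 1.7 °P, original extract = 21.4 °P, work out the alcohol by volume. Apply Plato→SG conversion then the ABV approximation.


SG = 259/(259 − P);  ABV = (OG − FG)·131.25
OG = 259/(259 − 21.4) = 1.0901
FG = 259/(259 − 1.7) = 1.0066
ABV = (1.0901 − 1.0066)·131.25

10.9542 % ABV


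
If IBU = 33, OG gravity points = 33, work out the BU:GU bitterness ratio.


BU:GU = IBU / OG_points
BU:GU = 33 / 33

1.0000


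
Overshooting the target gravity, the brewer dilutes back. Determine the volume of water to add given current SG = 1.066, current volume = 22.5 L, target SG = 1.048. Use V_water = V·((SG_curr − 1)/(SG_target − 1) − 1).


V_water = 22.5·((1.066 − 1)/(1.048 − 1) − 1)

8.4375 L


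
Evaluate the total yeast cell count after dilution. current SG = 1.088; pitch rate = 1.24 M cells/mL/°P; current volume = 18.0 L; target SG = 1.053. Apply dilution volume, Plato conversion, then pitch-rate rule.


V_w = V·((SG_c−1)/(SG_t−1)−1);  °P = 259 − 259/SG_t;  cells = rate·(V+V_w)·°P
V_w = 18.0·((1.088−1)/(1.053−1)−1) = 11.8868
V_final = 18.0 + 11.8868 = 29.8868
°P = 259 − 259/1.053 = 13.0361
cells = 1.24·29.8868·13.0361

483.1125 billion cells


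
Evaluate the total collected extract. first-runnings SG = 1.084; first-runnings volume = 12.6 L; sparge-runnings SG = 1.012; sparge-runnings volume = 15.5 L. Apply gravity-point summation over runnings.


total = Σ (SG_i − 1)·1000·V_i
first = (1.084 − 1)·1000·12.6 = 1058.4000
sparge = (1.012 − 1)·1000·15.5 = 186.0000
total = 1058.4000 + 186.0000

1244.4000 gravity·L


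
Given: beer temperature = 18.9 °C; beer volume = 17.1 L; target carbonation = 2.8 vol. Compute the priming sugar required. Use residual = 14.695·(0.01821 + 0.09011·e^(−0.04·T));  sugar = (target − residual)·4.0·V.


residual = 14.695·(0.01821 + 0.09011·e^(−0.04·18.9)) = 0.8893
sugar = (2.8 − 0.8893)·4.0·17.1

130.6887 g


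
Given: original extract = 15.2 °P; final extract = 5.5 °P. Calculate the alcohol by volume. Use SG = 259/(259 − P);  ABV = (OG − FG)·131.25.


OG = 259/(259 − 15.2) = 1.0623
FG = 259/(259 − 5.5) = 1.0217
ABV = (1.0623 − 1.0217)·131.25

5.3353 % ABV


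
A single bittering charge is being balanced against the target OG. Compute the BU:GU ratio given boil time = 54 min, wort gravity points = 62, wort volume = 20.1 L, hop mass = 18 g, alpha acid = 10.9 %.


U = 1.65·0.000125^(GP/1000)·(1−e^(−0.04t))/4.15;  IBU = (α/100)·m·U·1000/V;  BU:GU = IBU/GP
U = 1.65·0.000125^(62/1000)·(1−e^(−0.04·54))/4.15 = 0.2015
IBU = (10.9/100)·18·0.2015·1000/20.1 = 19.6667
BU:GU = 19.6667/62

0.3172


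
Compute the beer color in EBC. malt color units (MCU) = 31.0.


SRM = 1.4922·MCU^0.6859;  EBC = SRM·1.97
SRM = 1.4922·31.0^0.6859 = 15.7308
EBC = 15.7308·1.97

30.9898 EBC


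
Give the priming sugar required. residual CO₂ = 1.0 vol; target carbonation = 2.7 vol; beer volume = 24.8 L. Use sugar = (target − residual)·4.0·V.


sugar = (2.7 − 1.0)·4.0·24.8

168.6400 g


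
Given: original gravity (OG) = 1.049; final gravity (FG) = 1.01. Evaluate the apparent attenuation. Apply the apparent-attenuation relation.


AA = (OG − FG)/(OG − 1) · 100
AA = (1.049 − 1.01)/(1.049 − 1) · 100

79.5918 %


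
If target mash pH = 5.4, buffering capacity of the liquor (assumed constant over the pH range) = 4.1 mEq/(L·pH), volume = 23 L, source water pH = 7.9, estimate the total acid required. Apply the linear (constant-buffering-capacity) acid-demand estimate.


acid = buffering capacity · (pH_source − pH_target) · V
acid = 4.1 · (7.9 − 5.4) · 23

235.7500 mEq


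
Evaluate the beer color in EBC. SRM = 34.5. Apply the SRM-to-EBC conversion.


EBC = SRM · 1.97
EBC = 34.5 · 1.97

67.9650 EBC


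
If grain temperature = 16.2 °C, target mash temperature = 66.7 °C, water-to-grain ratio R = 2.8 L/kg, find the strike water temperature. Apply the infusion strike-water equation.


T_strike = (0.41/R)·(T_mash − T_grain) + T_mash
T_strike = (0.41/2.8)·(66.7 − 16.2) + 66.7

74.0946 °C


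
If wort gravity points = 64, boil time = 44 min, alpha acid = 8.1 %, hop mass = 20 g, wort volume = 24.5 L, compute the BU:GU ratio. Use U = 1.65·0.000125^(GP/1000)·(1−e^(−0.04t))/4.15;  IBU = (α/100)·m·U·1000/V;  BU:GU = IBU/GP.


U = 1.65·0.000125^(64/1000)·(1−e^(−0.04·44))/4.15 = 0.1852
IBU = (8.1/100)·20·0.1852·1000/24.5 = 12.2460
BU:GU = 12.2460/64

0.1913


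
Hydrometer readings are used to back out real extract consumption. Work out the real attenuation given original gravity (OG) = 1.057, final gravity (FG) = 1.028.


AA = (OG−FG)/(OG−1)·100;  RA = AA·0.8192
AA = (1.057 − 1.028)/(1.057 − 1)·100 = 50.8772
RA = 50.8772·0.8192

41.6786 %


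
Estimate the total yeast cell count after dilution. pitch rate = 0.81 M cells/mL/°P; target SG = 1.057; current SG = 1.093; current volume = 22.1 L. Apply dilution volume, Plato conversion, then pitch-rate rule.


V_w = V·((SG_c−1)/(SG_t−1)−1);  °P = 259 − 259/SG_t;  cells = rate·(V+V_w)·°P
V_w = 22.1·((1.093−1)/(1.057−1)−1) = 13.9579
V_final = 22.1 + 13.9579 = 36.0579
°P = 259 − 259/1.057 = 13.9669
cells = 0.81·36.0579·13.9669

407.9294 billion cells


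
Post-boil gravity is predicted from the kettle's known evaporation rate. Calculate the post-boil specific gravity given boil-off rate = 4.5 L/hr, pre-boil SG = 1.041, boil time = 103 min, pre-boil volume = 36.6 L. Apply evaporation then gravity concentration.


V_post = V_pre − rate·(t/60);  SG_post = 1 + (SG_pre−1)·V_pre/V_post
V_post = 36.6 − 4.5·(103/60) = 28.8750
SG_post = 1 + (1.041 − 1)·36.6/28.8750

1.0520


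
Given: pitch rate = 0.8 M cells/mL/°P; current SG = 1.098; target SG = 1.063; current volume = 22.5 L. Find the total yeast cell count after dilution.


V_w = V·((SG_c−1)/(SG_t−1)−1);  °P = 259 − 259/SG_t;  cells = rate·(V+V_w)·°P
V_w = 22.5·((1.098−1)/(1.063−1)−1) = 12.5000
V_final = 22.5 + 12.5000 = 35.0000
°P = 259 − 259/1.063 = 15.3500
cells = 0.8·35.0000·15.3500

429.7987 billion cells


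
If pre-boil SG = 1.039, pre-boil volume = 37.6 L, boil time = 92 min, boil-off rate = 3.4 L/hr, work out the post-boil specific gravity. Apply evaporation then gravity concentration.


V_post = V_pre − rate·(t/60);  SG_post = 1 + (SG_pre−1)·V_pre/V_post
V_post = 37.6 − 3.4·(92/60) = 32.3867
SG_post = 1 + (1.039 − 1)·37.6/32.3867

1.0453


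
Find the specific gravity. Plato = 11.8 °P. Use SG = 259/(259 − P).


SG = 259/(259 − 11.8)

1.0477


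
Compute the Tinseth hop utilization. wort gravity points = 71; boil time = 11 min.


U = 1.65·0.000125^(GP/1000) · (1 − e^(−0.04·t))/4.15
bigness = 1.65·0.000125^(71/1000) = 0.8717
boil_factor = (1 − e^(−0.04·11))/4.15 = 0.0858
U = 0.8717 · 0.0858

0.0748


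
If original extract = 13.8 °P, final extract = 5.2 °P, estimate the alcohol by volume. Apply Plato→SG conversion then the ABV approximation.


SG = 259/(259 − P);  ABV = (OG − FG)·131.25
OG = 259/(259 − 13.8) = 1.0563
FG = 259/(259 − 5.2) = 1.0205
ABV = (1.0563 − 1.0205)·131.25

4.6977 % ABV


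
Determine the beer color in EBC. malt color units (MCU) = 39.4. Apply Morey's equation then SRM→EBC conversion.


SRM = 1.4922·MCU^0.6859;  EBC = SRM·1.97
SRM = 1.4922·39.4^0.6859 = 18.5429
EBC = 18.5429·1.97

36.5295 EBC


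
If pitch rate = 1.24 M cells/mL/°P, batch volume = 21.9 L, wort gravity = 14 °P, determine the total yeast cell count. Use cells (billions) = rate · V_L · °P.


cells = 1.24 · 21.9 · 14

380.1840 billion cells


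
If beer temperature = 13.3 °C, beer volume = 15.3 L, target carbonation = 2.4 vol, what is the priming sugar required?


residual = 14.695·(0.01821 + 0.09011·e^(−0.04·T));  sugar = (target − residual)·4.0·V
residual = 14.695·(0.01821 + 0.09011·e^(−0.04·13.3)) = 1.0454
sugar = (2.4 − 1.0454)·4.0·15.3

82.8985 g
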